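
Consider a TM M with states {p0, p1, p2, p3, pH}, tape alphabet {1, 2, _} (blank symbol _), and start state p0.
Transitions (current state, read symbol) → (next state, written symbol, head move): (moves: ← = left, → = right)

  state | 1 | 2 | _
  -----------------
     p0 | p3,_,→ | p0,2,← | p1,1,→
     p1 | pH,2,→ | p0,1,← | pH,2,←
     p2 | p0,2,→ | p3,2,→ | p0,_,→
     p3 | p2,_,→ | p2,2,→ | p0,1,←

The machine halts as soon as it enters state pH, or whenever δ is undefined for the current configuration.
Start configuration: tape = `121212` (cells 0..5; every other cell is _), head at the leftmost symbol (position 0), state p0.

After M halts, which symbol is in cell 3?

_

state=p0 head=0 tape=[1]21212___   (p0,1)→(p3,_,→)
state=p3 head=1 tape=_[2]1212___   (p3,2)→(p2,2,→)
state=p2 head=2 tape=_2[1]212___   (p2,1)→(p0,2,→)
state=p0 head=3 tape=_22[2]12___   (p0,2)→(p0,2,←)
state=p0 head=2 tape=_2[2]212___   (p0,2)→(p0,2,←)
state=p0 head=1 tape=_[2]2212___   (p0,2)→(p0,2,←)
state=p0 head=0 tape=[_]22212___   (p0,_)→(p1,1,→)
state=p1 head=1 tape=1[2]2212___   (p1,2)→(p0,1,←)
state=p0 head=0 tape=[1]12212___   (p0,1)→(p3,_,→)
state=p3 head=1 tape=_[1]2212___   (p3,1)→(p2,_,→)
state=p2 head=2 tape=__[2]212___   (p2,2)→(p3,2,→)
state=p3 head=3 tape=__2[2]12___   (p3,2)→(p2,2,→)
state=p2 head=4 tape=__22[1]2___   (p2,1)→(p0,2,→)
state=p0 head=5 tape=__222[2]___   (p0,2)→(p0,2,←)
state=p0 head=4 tape=__22[2]2___   (p0,2)→(p0,2,←)
state=p0 head=3 tape=__2[2]22___   (p0,2)→(p0,2,←)
state=p0 head=2 tape=__[2]222___   (p0,2)→(p0,2,←)
state=p0 head=1 tape=_[_]2222___   (p0,_)→(p1,1,→)
state=p1 head=2 tape=_1[2]222___   (p1,2)→(p0,1,←)
state=p0 head=1 tape=_[1]1222___   (p0,1)→(p3,_,→)
state=p3 head=2 tape=__[1]222___   (p3,1)→(p2,_,→)
state=p2 head=3 tape=___[2]22___   (p2,2)→(p3,2,→)
state=p3 head=4 tape=___2[2]2___   (p3,2)→(p2,2,→)
state=p2 head=5 tape=___22[2]___   (p2,2)→(p3,2,→)
state=p3 head=6 tape=___222[_]__   (p3,_)→(p0,1,←)
state=p0 head=5 tape=___22[2]1__   (p0,2)→(p0,2,←)
state=p0 head=4 tape=___2[2]21__   (p0,2)→(p0,2,←)
state=p0 head=3 tape=___[2]221__   (p0,2)→(p0,2,←)
state=p0 head=2 tape=__[_]2221__   (p0,_)→(p1,1,→)
state=p1 head=3 tape=__1[2]221__   (p1,2)→(p0,1,←)
state=p0 head=2 tape=__[1]1221__   (p0,1)→(p3,_,→)
state=p3 head=3 tape=___[1]221__   (p3,1)→(p2,_,→)
state=p2 head=4 tape=____[2]21__   (p2,2)→(p3,2,→)
state=p3 head=5 tape=____2[2]1__   (p3,2)→(p2,2,→)
state=p2 head=6 tape=____22[1]__   (p2,1)→(p0,2,→)
state=p0 head=7 tape=____222[_]_   (p0,_)→(p1,1,→)
state=p1 head=8 tape=____2221[_]   (p1,_)→(pH,2,←)
state=pH head=7 tape=____222[1]2
Cell 3 holds _ when M halts.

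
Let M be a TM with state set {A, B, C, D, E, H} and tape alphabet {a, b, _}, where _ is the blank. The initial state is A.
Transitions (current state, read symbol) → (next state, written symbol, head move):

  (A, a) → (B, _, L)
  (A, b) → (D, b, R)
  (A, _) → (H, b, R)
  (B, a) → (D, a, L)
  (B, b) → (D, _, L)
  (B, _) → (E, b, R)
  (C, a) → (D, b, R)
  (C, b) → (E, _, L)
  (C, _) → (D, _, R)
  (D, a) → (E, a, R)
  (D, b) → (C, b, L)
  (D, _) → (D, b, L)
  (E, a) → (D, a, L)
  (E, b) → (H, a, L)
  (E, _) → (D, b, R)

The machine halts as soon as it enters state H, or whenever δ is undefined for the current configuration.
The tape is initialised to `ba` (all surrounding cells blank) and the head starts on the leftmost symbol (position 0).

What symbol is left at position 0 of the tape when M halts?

state=A head=0 tape=_[b]a__   (A,b)→(D,b,R)
state=D head=1 tape=_b[a]__   (D,a)→(E,a,R)
state=E head=2 tape=_ba[_]_   (E,_)→(D,b,R)
state=D head=3 tape=_bab[_]   (D,_)→(D,b,L)
state=D head=2 tape=_ba[b]b   (D,b)→(C,b,L)
state=C head=1 tape=_b[a]bb   (C,a)→(D,b,R)
state=D head=2 tape=_bb[b]b   (D,b)→(C,b,L)
state=C head=1 tape=_b[b]bb   (C,b)→(E,_,L)
state=E head=0 tape=_[b]_bb   (E,b)→(H,a,L)
state=H head=-1 tape=[_]a_bb
Cell 0 holds a when M halts.

a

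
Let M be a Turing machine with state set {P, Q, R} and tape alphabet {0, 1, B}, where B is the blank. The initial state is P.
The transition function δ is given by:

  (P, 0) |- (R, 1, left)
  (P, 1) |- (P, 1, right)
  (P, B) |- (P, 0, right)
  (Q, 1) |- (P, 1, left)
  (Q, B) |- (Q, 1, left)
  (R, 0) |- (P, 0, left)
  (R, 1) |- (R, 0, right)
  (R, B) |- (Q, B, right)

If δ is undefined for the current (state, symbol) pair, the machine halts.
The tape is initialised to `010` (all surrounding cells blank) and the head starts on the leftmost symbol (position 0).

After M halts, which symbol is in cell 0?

P | B[0]10BB   read 0 → write 1, move left, go to R
R | [B]110BB   read B → write B, move right, go to Q
Q | B[1]10BB   read 1 → write 1, move left, go to P
P | [B]110BB   read B → write 0, move right, go to P
P | 0[1]10BB   read 1 → write 1, move right, go to P
P | 01[1]0BB   read 1 → write 1, move right, go to P
P | 011[0]BB   read 0 → write 1, move left, go to R
R | 01[1]1BB   read 1 → write 0, move right, go to R
R | 010[1]BB   read 1 → write 0, move right, go to R
R | 0100[B]B   read B → write B, move right, go to Q
Q | 0100B[B]   read B → write 1, move left, go to Q
Q | 0100[B]1   read B → write 1, move left, go to Q
Q | 010[0]11
Cell 0 holds 1 when M halts.

1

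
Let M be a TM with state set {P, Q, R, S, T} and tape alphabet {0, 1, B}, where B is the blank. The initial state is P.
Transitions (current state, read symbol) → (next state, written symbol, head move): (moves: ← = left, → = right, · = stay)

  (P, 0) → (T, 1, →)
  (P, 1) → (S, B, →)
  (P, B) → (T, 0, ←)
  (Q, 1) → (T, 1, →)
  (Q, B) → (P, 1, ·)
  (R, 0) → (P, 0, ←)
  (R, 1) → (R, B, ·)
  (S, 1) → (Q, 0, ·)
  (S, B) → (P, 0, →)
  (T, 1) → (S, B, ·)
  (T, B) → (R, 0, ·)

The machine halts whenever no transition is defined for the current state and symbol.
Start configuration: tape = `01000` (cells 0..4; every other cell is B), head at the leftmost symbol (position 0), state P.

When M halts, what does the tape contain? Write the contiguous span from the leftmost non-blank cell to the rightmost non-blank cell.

P | [0]1000   read 0 → write 1, move →, go to T
T | 1[1]000   read 1 → write B, move ·, go to S
S | 1[B]000   read B → write 0, move →, go to P
P | 10[0]00   read 0 → write 1, move →, go to T
T | 101[0]0
The non-blank tape span at halt is 10100.

10100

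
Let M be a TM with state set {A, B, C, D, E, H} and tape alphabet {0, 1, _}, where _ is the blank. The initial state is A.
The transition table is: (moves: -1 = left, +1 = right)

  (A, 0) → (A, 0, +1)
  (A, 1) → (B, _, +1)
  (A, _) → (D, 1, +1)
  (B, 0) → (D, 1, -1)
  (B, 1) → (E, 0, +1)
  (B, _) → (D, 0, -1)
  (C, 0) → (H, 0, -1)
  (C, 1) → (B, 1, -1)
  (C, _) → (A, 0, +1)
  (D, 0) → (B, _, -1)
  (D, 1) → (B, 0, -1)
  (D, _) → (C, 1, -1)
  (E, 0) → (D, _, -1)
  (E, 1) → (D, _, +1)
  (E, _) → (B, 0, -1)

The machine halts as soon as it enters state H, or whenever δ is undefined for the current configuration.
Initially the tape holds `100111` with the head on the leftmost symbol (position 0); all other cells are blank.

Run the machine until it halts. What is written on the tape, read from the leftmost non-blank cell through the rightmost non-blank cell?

011_0__111

A | _____[1]00111   read 1 → write _, move +1, go to B
B | ______[0]0111   read 0 → write 1, move -1, go to D
D | _____[_]10111   read _ → write 1, move -1, go to C
C | ____[_]110111   read _ → write 0, move +1, go to A
A | ____0[1]10111   read 1 → write _, move +1, go to B
B | ____0_[1]0111   read 1 → write 0, move +1, go to E
E | ____0_0[0]111   read 0 → write _, move -1, go to D
D | ____0_[0]_111   read 0 → write _, move -1, go to B
B | ____0[_]__111   read _ → write 0, move -1, go to D
D | ____[0]0__111   read 0 → write _, move -1, go to B
B | ___[_]_0__111   read _ → write 0, move -1, go to D
D | __[_]0_0__111   read _ → write 1, move -1, go to C
C | _[_]10_0__111   read _ → write 0, move +1, go to A
A | _0[1]0_0__111   read 1 → write _, move +1, go to B
B | _0_[0]_0__111   read 0 → write 1, move -1, go to D
D | _0[_]1_0__111   read _ → write 1, move -1, go to C
C | _[0]11_0__111   read 0 → write 0, move -1, go to H
H | [_]011_0__111
The non-blank tape span at halt is 011_0__111.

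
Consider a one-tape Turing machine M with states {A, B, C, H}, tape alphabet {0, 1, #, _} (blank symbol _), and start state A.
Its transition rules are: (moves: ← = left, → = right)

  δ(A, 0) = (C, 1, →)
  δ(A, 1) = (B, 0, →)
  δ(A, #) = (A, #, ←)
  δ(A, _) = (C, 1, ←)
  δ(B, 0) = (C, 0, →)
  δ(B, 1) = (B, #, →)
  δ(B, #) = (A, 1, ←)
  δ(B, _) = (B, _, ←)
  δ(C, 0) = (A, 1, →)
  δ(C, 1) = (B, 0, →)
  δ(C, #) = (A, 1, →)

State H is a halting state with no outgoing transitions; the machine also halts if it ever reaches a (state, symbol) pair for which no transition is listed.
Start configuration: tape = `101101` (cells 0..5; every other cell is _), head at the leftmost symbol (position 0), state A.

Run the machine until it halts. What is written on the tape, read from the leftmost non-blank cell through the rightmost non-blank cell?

A | [1]01101_   read 1 → write 0, move →, go to B
B | 0[0]1101_   read 0 → write 0, move →, go to C
C | 00[1]101_   read 1 → write 0, move →, go to B
B | 000[1]01_   read 1 → write #, move →, go to B
B | 000#[0]1_   read 0 → write 0, move →, go to C
C | 000#0[1]_   read 1 → write 0, move →, go to B
B | 000#00[_]   read _ → write _, move ←, go to B
B | 000#0[0]_   read 0 → write 0, move →, go to C
C | 000#00[_]
The non-blank tape span at halt is 000#00.

000#00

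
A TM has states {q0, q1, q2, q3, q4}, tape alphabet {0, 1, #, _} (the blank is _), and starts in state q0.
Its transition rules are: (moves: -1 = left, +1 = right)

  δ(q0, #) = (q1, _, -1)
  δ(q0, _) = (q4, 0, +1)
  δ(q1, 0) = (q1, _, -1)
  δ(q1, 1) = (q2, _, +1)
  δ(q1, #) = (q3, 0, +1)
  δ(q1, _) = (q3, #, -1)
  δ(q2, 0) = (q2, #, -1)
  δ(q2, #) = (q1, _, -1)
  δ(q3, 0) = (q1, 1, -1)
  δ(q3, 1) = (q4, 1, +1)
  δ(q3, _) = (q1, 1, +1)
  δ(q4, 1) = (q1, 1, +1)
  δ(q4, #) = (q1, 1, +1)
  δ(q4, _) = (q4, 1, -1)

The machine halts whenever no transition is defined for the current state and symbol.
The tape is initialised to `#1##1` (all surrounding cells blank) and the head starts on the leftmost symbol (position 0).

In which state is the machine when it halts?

q2

q0 | __[#]1##1__   read # → write _, move -1, go to q1
q1 | _[_]_1##1__   read _ → write #, move -1, go to q3
q3 | [_]#_1##1__   read _ → write 1, move +1, go to q1
q1 | 1[#]_1##1__   read # → write 0, move +1, go to q3
q3 | 10[_]1##1__   read _ → write 1, move +1, go to q1
q1 | 101[1]##1__   read 1 → write _, move +1, go to q2
q2 | 101_[#]#1__   read # → write _, move -1, go to q1
q1 | 101[_]_#1__   read _ → write #, move -1, go to q3
q3 | 10[1]#_#1__   read 1 → write 1, move +1, go to q4
q4 | 101[#]_#1__   read # → write 1, move +1, go to q1
q1 | 1011[_]#1__   read _ → write #, move -1, go to q3
q3 | 101[1]##1__   read 1 → write 1, move +1, go to q4
q4 | 1011[#]#1__   read # → write 1, move +1, go to q1
q1 | 10111[#]1__   read # → write 0, move +1, go to q3
q3 | 101110[1]__   read 1 → write 1, move +1, go to q4
q4 | 1011101[_]_   read _ → write 1, move -1, go to q4
q4 | 101110[1]1_   read 1 → write 1, move +1, go to q1
q1 | 1011101[1]_   read 1 → write _, move +1, go to q2
q2 | 1011101_[_]
No transition is defined for (q2, _); M halts in state q2.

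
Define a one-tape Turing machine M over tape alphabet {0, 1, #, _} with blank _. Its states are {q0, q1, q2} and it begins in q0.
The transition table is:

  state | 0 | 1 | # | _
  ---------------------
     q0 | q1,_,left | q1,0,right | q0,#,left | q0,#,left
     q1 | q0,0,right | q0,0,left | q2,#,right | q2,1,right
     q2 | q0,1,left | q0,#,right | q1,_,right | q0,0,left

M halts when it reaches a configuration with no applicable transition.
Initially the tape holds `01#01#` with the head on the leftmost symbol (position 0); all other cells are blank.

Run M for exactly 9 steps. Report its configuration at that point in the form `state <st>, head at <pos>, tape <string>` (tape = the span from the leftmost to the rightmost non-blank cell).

state q0, head at 1, tape 000#11#

state=q0 head=0 tape=_[0]1#01#   (q0,0)→(q1,_,left)
state=q1 head=-1 tape=[_]_1#01#   (q1,_)→(q2,1,right)
state=q2 head=0 tape=1[_]1#01#   (q2,_)→(q0,0,left)
state=q0 head=-1 tape=[1]01#01#   (q0,1)→(q1,0,right)
state=q1 head=0 tape=0[0]1#01#   (q1,0)→(q0,0,right)
state=q0 head=1 tape=00[1]#01#   (q0,1)→(q1,0,right)
state=q1 head=2 tape=000[#]01#   (q1,#)→(q2,#,right)
state=q2 head=3 tape=000#[0]1#   (q2,0)→(q0,1,left)
state=q0 head=2 tape=000[#]11#   (q0,#)→(q0,#,left)
state=q0 head=1 tape=00[0]#11#
After 9 steps: state q0, head at 1, tape 000#11#.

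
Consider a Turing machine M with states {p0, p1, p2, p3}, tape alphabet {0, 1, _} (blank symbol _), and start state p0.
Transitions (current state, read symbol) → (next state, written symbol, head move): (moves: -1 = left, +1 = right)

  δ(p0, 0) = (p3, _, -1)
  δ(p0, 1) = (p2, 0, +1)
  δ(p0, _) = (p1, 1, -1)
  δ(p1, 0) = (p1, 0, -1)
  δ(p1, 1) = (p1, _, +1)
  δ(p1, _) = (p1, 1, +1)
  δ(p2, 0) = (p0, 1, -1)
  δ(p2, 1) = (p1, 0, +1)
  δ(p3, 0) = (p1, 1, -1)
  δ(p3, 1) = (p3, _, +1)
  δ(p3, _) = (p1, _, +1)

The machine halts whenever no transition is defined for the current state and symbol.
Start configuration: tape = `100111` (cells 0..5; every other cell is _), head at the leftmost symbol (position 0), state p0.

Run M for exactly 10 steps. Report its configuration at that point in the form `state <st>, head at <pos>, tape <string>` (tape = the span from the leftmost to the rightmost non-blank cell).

p0 | _[1]00111   read 1 → write 0, move +1, go to p2
p2 | _0[0]0111   read 0 → write 1, move -1, go to p0
p0 | _[0]10111   read 0 → write _, move -1, go to p3
p3 | [_]_10111   read _ → write _, move +1, go to p1
p1 | _[_]10111   read _ → write 1, move +1, go to p1
p1 | _1[1]0111   read 1 → write _, move +1, go to p1
p1 | _1_[0]111   read 0 → write 0, move -1, go to p1
p1 | _1[_]0111   read _ → write 1, move +1, go to p1
p1 | _11[0]111   read 0 → write 0, move -1, go to p1
p1 | _1[1]0111   read 1 → write _, move +1, go to p1
p1 | _1_[0]111
After 10 steps: state p1, head at 2, tape 1_0111.

state p1, head at 2, tape 1_0111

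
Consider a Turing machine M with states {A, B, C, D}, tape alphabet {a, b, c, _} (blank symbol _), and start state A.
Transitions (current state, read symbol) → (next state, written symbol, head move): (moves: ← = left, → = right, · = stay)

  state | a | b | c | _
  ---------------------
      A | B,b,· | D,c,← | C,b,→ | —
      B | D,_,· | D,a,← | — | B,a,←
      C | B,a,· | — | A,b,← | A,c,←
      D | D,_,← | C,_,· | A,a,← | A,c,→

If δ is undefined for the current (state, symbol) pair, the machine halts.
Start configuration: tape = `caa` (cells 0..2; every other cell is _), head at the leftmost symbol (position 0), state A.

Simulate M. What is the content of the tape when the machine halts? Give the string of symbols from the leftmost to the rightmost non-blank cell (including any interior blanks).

state=A head=0 tape=__[c]aa   (A,c)→(C,b,→)
state=C head=1 tape=__b[a]a   (C,a)→(B,a,·)
state=B head=1 tape=__b[a]a   (B,a)→(D,_,·)
state=D head=1 tape=__b[_]a   (D,_)→(A,c,→)
state=A head=2 tape=__bc[a]   (A,a)→(B,b,·)
state=B head=2 tape=__bc[b]   (B,b)→(D,a,←)
state=D head=1 tape=__b[c]a   (D,c)→(A,a,←)
state=A head=0 tape=__[b]aa   (A,b)→(D,c,←)
state=D head=-1 tape=_[_]caa   (D,_)→(A,c,→)
state=A head=0 tape=_c[c]aa   (A,c)→(C,b,→)
state=C head=1 tape=_cb[a]a   (C,a)→(B,a,·)
state=B head=1 tape=_cb[a]a   (B,a)→(D,_,·)
state=D head=1 tape=_cb[_]a   (D,_)→(A,c,→)
state=A head=2 tape=_cbc[a]   (A,a)→(B,b,·)
state=B head=2 tape=_cbc[b]   (B,b)→(D,a,←)
state=D head=1 tape=_cb[c]a   (D,c)→(A,a,←)
state=A head=0 tape=_c[b]aa   (A,b)→(D,c,←)
state=D head=-1 tape=_[c]caa   (D,c)→(A,a,←)
state=A head=-2 tape=[_]acaa
The non-blank tape span at halt is acaa.

acaa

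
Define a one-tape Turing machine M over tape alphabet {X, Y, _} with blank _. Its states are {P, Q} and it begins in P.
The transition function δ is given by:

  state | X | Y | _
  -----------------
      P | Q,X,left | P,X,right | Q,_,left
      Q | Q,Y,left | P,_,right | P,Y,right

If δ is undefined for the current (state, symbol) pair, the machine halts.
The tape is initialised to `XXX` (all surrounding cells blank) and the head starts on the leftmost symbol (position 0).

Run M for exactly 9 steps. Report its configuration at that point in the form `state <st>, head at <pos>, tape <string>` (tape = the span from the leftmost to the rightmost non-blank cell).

P | _[X]XX   read X → write X, move left, go to Q
Q | [_]XXX   read _ → write Y, move right, go to P
P | Y[X]XX   read X → write X, move left, go to Q
Q | [Y]XXX   read Y → write _, move right, go to P
P | _[X]XX   read X → write X, move left, go to Q
Q | [_]XXX   read _ → write Y, move right, go to P
P | Y[X]XX   read X → write X, move left, go to Q
Q | [Y]XXX   read Y → write _, move right, go to P
P | _[X]XX   read X → write X, move left, go to Q
Q | [_]XXX
After 9 steps: state Q, head at -1, tape XXX.

state Q, head at -1, tape XXX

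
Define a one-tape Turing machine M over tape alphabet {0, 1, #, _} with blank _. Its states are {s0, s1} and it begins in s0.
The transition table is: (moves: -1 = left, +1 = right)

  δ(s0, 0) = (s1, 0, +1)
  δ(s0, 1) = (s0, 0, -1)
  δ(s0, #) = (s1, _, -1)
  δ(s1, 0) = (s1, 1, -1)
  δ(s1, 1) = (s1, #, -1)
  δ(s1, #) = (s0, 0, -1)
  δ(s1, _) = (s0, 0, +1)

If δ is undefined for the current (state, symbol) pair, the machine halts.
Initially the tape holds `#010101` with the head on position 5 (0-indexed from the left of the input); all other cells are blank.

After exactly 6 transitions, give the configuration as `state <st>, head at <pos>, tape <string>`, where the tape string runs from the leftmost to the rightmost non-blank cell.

state s1, head at 1, tape #0#1#1#

s0 | #0101[0]1   read 0 → write 0, move +1, go to s1
s1 | #01010[1]   read 1 → write #, move -1, go to s1
s1 | #0101[0]#   read 0 → write 1, move -1, go to s1
s1 | #010[1]1#   read 1 → write #, move -1, go to s1
s1 | #01[0]#1#   read 0 → write 1, move -1, go to s1
s1 | #0[1]1#1#   read 1 → write #, move -1, go to s1
s1 | #[0]#1#1#
After 6 steps: state s1, head at 1, tape #0#1#1#.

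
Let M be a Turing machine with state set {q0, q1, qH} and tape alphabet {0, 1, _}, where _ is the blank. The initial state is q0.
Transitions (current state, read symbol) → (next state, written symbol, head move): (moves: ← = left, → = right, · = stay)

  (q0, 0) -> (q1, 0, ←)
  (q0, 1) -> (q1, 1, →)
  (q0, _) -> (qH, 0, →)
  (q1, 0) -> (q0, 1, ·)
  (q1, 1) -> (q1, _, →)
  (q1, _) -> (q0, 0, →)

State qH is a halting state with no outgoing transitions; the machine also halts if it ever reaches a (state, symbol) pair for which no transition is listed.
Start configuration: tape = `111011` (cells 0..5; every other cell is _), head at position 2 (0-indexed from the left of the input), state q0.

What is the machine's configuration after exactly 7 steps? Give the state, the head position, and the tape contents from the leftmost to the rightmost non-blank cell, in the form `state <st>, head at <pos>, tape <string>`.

q0 | 11[1]011___   read 1 → write 1, move →, go to q1
q1 | 111[0]11___   read 0 → write 1, move ·, go to q0
q0 | 111[1]11___   read 1 → write 1, move →, go to q1
q1 | 1111[1]1___   read 1 → write _, move →, go to q1
q1 | 1111_[1]___   read 1 → write _, move →, go to q1
q1 | 1111__[_]__   read _ → write 0, move →, go to q0
q0 | 1111__0[_]_   read _ → write 0, move →, go to qH
qH | 1111__00[_]
After 7 steps: state qH, head at 8, tape 1111__00.

state qH, head at 8, tape 1111__00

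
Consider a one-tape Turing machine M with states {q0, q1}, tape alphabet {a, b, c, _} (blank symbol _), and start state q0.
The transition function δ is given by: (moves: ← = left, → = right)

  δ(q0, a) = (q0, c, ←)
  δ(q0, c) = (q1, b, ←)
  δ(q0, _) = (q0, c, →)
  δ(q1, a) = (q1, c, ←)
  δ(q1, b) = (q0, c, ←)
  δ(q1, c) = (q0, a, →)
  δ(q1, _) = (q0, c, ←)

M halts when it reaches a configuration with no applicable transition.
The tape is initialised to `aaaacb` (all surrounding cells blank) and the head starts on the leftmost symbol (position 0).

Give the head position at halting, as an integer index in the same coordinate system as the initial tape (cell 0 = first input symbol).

state=q0 head=0 tape=_[a]aaacb   (q0,a)→(q0,c,←)
state=q0 head=-1 tape=[_]caaacb   (q0,_)→(q0,c,→)
state=q0 head=0 tape=c[c]aaacb   (q0,c)→(q1,b,←)
state=q1 head=-1 tape=[c]baaacb   (q1,c)→(q0,a,→)
state=q0 head=0 tape=a[b]aaacb
At halt the head is at cell 0.

0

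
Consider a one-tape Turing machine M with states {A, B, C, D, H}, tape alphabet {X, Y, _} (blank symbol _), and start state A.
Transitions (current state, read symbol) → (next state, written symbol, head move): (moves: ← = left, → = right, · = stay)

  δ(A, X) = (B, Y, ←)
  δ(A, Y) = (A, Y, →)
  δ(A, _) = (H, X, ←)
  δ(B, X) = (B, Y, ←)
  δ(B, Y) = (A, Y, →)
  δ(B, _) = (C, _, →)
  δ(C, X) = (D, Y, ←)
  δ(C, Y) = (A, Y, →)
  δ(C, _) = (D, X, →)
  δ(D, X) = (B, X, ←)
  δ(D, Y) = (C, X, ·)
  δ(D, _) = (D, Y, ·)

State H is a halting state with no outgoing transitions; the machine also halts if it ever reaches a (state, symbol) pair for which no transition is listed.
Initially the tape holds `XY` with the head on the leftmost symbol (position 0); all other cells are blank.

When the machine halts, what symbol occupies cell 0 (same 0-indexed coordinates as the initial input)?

state=A head=0 tape=_[X]Y_   (A,X)→(B,Y,←)
state=B head=-1 tape=[_]YY_   (B,_)→(C,_,→)
state=C head=0 tape=_[Y]Y_   (C,Y)→(A,Y,→)
state=A head=1 tape=_Y[Y]_   (A,Y)→(A,Y,→)
state=A head=2 tape=_YY[_]   (A,_)→(H,X,←)
state=H head=1 tape=_Y[Y]X
Cell 0 holds Y when M halts.

Y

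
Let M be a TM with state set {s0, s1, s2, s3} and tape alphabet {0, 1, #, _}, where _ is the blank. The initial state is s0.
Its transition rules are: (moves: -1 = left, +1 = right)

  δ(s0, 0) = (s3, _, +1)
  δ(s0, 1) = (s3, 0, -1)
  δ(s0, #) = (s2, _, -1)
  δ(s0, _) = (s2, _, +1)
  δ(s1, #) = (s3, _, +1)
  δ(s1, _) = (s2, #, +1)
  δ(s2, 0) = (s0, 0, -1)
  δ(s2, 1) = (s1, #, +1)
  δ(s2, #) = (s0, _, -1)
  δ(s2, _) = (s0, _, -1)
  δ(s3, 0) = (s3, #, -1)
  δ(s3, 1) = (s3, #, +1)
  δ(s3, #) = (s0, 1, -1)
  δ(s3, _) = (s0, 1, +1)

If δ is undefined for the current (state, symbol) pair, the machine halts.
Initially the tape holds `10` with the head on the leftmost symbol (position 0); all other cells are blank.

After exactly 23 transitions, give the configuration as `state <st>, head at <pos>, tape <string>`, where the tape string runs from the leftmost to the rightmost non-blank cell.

state s0, head at 1, tape 1_1

s0 | __[1]0_   read 1 → write 0, move -1, go to s3
s3 | _[_]00_   read _ → write 1, move +1, go to s0
s0 | _1[0]0_   read 0 → write _, move +1, go to s3
s3 | _1_[0]_   read 0 → write #, move -1, go to s3
s3 | _1[_]#_   read _ → write 1, move +1, go to s0
s0 | _11[#]_   read # → write _, move -1, go to s2
s2 | _1[1]__   read 1 → write #, move +1, go to s1
s1 | _1#[_]_   read _ → write #, move +1, go to s2
s2 | _1##[_]   read _ → write _, move -1, go to s0
s0 | _1#[#]_   read # → write _, move -1, go to s2
s2 | _1[#]__   read # → write _, move -1, go to s0
s0 | _[1]___   read 1 → write 0, move -1, go to s3
s3 | [_]0___   read _ → write 1, move +1, go to s0
s0 | 1[0]___   read 0 → write _, move +1, go to s3
s3 | 1_[_]__   read _ → write 1, move +1, go to s0
s0 | 1_1[_]_   read _ → write _, move +1, go to s2
s2 | 1_1_[_]   read _ → write _, move -1, go to s0
s0 | 1_1[_]_   read _ → write _, move +1, go to s2
s2 | 1_1_[_]   read _ → write _, move -1, go to s0
s0 | 1_1[_]_   read _ → write _, move +1, go to s2
s2 | 1_1_[_]   read _ → write _, move -1, go to s0
s0 | 1_1[_]_   read _ → write _, move +1, go to s2
s2 | 1_1_[_]   read _ → write _, move -1, go to s0
s0 | 1_1[_]_
After 23 steps: state s0, head at 1, tape 1_1.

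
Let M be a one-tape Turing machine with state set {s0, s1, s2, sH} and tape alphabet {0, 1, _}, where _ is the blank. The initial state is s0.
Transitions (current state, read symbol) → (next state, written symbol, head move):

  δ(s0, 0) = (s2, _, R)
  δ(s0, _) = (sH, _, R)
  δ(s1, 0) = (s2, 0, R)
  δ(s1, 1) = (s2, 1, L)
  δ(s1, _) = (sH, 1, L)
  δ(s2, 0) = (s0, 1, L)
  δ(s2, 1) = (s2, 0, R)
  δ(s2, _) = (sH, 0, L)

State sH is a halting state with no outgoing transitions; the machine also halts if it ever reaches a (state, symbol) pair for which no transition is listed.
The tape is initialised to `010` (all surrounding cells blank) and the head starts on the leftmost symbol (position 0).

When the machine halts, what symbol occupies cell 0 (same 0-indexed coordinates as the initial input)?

s0 | [0]10_   read 0 → write _, move R, go to s2
s2 | _[1]0_   read 1 → write 0, move R, go to s2
s2 | _0[0]_   read 0 → write 1, move L, go to s0
s0 | _[0]1_   read 0 → write _, move R, go to s2
s2 | __[1]_   read 1 → write 0, move R, go to s2
s2 | __0[_]   read _ → write 0, move L, go to sH
sH | __[0]0
Cell 0 holds _ when M halts.

_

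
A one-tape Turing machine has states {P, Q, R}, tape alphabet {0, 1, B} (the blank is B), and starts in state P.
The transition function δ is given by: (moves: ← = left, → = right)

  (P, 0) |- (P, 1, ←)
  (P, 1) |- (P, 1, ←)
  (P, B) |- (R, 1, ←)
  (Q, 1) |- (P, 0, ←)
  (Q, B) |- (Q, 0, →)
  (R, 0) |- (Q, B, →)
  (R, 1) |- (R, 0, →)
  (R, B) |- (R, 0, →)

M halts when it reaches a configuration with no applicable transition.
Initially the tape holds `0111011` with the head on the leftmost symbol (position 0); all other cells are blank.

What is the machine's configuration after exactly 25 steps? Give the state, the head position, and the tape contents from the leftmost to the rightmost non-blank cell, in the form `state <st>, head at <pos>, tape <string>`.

P | BB[0]111011   read 0 → write 1, move ←, go to P
P | B[B]1111011   read B → write 1, move ←, go to R
R | [B]11111011   read B → write 0, move →, go to R
R | 0[1]1111011   read 1 → write 0, move →, go to R
R | 00[1]111011   read 1 → write 0, move →, go to R
R | 000[1]11011   read 1 → write 0, move →, go to R
R | 0000[1]1011   read 1 → write 0, move →, go to R
R | 00000[1]011   read 1 → write 0, move →, go to R
R | 000000[0]11   read 0 → write B, move →, go to Q
Q | 000000B[1]1   read 1 → write 0, move ←, go to P
P | 000000[B]01   read B → write 1, move ←, go to R
R | 00000[0]101   read 0 → write B, move →, go to Q
Q | 00000B[1]01   read 1 → write 0, move ←, go to P
P | 00000[B]001   read B → write 1, move ←, go to R
R | 0000[0]1001   read 0 → write B, move →, go to Q
Q | 0000B[1]001   read 1 → write 0, move ←, go to P
P | 0000[B]0001   read B → write 1, move ←, go to R
R | 000[0]10001   read 0 → write B, move →, go to Q
Q | 000B[1]0001   read 1 → write 0, move ←, go to P
P | 000[B]00001   read B → write 1, move ←, go to R
R | 00[0]100001   read 0 → write B, move →, go to Q
Q | 00B[1]00001   read 1 → write 0, move ←, go to P
P | 00[B]000001   read B → write 1, move ←, go to R
R | 0[0]1000001   read 0 → write B, move →, go to Q
Q | 0B[1]000001   read 1 → write 0, move ←, go to P
P | 0[B]0000001
After 25 steps: state P, head at -1, tape 0B0000001.

state P, head at -1, tape 0B0000001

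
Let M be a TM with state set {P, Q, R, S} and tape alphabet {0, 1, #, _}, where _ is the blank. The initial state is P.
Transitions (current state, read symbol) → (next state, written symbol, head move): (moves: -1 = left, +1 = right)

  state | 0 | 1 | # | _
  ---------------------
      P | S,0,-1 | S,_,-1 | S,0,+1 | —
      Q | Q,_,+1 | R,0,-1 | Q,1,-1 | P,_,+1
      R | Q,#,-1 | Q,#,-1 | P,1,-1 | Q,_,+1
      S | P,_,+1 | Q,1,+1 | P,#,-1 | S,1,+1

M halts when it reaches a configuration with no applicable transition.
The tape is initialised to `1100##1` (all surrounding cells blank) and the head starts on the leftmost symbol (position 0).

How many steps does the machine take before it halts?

P | _[1]100##1__   read 1 → write _, move -1, go to S
S | [_]_100##1__   read _ → write 1, move +1, go to S
S | 1[_]100##1__   read _ → write 1, move +1, go to S
S | 11[1]00##1__   read 1 → write 1, move +1, go to Q
Q | 111[0]0##1__   read 0 → write _, move +1, go to Q
Q | 111_[0]##1__   read 0 → write _, move +1, go to Q
Q | 111__[#]#1__   read # → write 1, move -1, go to Q
Q | 111_[_]1#1__   read _ → write _, move +1, go to P
P | 111__[1]#1__   read 1 → write _, move -1, go to S
S | 111_[_]_#1__   read _ → write 1, move +1, go to S
S | 111_1[_]#1__   read _ → write 1, move +1, go to S
S | 111_11[#]1__   read # → write #, move -1, go to P
P | 111_1[1]#1__   read 1 → write _, move -1, go to S
S | 111_[1]_#1__   read 1 → write 1, move +1, go to Q
Q | 111_1[_]#1__   read _ → write _, move +1, go to P
P | 111_1_[#]1__   read # → write 0, move +1, go to S
S | 111_1_0[1]__   read 1 → write 1, move +1, go to Q
Q | 111_1_01[_]_   read _ → write _, move +1, go to P
P | 111_1_01_[_]
M halts after 18 transitions.

18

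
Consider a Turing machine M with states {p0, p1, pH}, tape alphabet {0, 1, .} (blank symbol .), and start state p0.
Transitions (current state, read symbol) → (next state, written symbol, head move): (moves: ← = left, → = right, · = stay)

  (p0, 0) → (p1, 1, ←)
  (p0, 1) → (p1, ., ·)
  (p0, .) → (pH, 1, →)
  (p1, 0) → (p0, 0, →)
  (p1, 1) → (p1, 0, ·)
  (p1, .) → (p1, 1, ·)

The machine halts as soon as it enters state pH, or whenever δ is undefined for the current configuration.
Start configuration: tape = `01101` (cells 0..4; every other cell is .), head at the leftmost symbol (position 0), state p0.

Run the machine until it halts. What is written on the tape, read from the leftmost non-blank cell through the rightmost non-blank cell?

0000001

state=p0 head=0 tape=.[0]1101..   (p0,0)→(p1,1,←)
state=p1 head=-1 tape=[.]11101..   (p1,.)→(p1,1,·)
state=p1 head=-1 tape=[1]11101..   (p1,1)→(p1,0,·)
state=p1 head=-1 tape=[0]11101..   (p1,0)→(p0,0,→)
state=p0 head=0 tape=0[1]1101..   (p0,1)→(p1,.,·)
state=p1 head=0 tape=0[.]1101..   (p1,.)→(p1,1,·)
state=p1 head=0 tape=0[1]1101..   (p1,1)→(p1,0,·)
state=p1 head=0 tape=0[0]1101..   (p1,0)→(p0,0,→)
state=p0 head=1 tape=00[1]101..   (p0,1)→(p1,.,·)
state=p1 head=1 tape=00[.]101..   (p1,.)→(p1,1,·)
state=p1 head=1 tape=00[1]101..   (p1,1)→(p1,0,·)
state=p1 head=1 tape=00[0]101..   (p1,0)→(p0,0,→)
state=p0 head=2 tape=000[1]01..   (p0,1)→(p1,.,·)
state=p1 head=2 tape=000[.]01..   (p1,.)→(p1,1,·)
state=p1 head=2 tape=000[1]01..   (p1,1)→(p1,0,·)
state=p1 head=2 tape=000[0]01..   (p1,0)→(p0,0,→)
state=p0 head=3 tape=0000[0]1..   (p0,0)→(p1,1,←)
state=p1 head=2 tape=000[0]11..   (p1,0)→(p0,0,→)
state=p0 head=3 tape=0000[1]1..   (p0,1)→(p1,.,·)
state=p1 head=3 tape=0000[.]1..   (p1,.)→(p1,1,·)
state=p1 head=3 tape=0000[1]1..   (p1,1)→(p1,0,·)
state=p1 head=3 tape=0000[0]1..   (p1,0)→(p0,0,→)
state=p0 head=4 tape=00000[1]..   (p0,1)→(p1,.,·)
state=p1 head=4 tape=00000[.]..   (p1,.)→(p1,1,·)
state=p1 head=4 tape=00000[1]..   (p1,1)→(p1,0,·)
state=p1 head=4 tape=00000[0]..   (p1,0)→(p0,0,→)
state=p0 head=5 tape=000000[.].   (p0,.)→(pH,1,→)
state=pH head=6 tape=0000001[.]
The non-blank tape span at halt is 0000001.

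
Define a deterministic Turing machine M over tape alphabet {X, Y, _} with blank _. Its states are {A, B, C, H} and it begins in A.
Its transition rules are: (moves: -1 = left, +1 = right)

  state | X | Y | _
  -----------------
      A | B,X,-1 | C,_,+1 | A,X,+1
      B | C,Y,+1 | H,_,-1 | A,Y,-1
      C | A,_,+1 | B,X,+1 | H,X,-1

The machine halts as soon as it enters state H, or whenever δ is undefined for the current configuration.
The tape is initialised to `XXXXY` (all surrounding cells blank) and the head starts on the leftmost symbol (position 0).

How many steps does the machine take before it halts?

22

A | __[X]XXXY_   read X → write X, move -1, go to B
B | _[_]XXXXY_   read _ → write Y, move -1, go to A
A | [_]YXXXXY_   read _ → write X, move +1, go to A
A | X[Y]XXXXY_   read Y → write _, move +1, go to C
C | X_[X]XXXY_   read X → write _, move +1, go to A
A | X__[X]XXY_   read X → write X, move -1, go to B
B | X_[_]XXXY_   read _ → write Y, move -1, go to A
A | X[_]YXXXY_   read _ → write X, move +1, go to A
A | XX[Y]XXXY_   read Y → write _, move +1, go to C
C | XX_[X]XXY_   read X → write _, move +1, go to A
A | XX__[X]XY_   read X → write X, move -1, go to B
B | XX_[_]XXY_   read _ → write Y, move -1, go to A
A | XX[_]YXXY_   read _ → write X, move +1, go to A
A | XXX[Y]XXY_   read Y → write _, move +1, go to C
C | XXX_[X]XY_   read X → write _, move +1, go to A
A | XXX__[X]Y_   read X → write X, move -1, go to B
B | XXX_[_]XY_   read _ → write Y, move -1, go to A
A | XXX[_]YXY_   read _ → write X, move +1, go to A
A | XXXX[Y]XY_   read Y → write _, move +1, go to C
C | XXXX_[X]Y_   read X → write _, move +1, go to A
A | XXXX__[Y]_   read Y → write _, move +1, go to C
C | XXXX___[_]   read _ → write X, move -1, go to H
H | XXXX__[_]X
M halts after 22 transitions.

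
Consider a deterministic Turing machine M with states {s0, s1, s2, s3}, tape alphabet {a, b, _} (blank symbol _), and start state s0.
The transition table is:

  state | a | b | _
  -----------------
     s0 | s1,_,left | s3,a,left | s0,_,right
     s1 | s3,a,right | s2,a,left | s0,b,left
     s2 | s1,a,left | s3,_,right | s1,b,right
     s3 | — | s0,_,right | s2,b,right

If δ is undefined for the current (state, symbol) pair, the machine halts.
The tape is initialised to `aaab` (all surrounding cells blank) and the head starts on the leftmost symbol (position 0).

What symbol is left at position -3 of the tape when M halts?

b

state=s0 head=0 tape=___[a]aab   (s0,a)→(s1,_,left)
state=s1 head=-1 tape=__[_]_aab   (s1,_)→(s0,b,left)
state=s0 head=-2 tape=_[_]b_aab   (s0,_)→(s0,_,right)
state=s0 head=-1 tape=__[b]_aab   (s0,b)→(s3,a,left)
state=s3 head=-2 tape=_[_]a_aab   (s3,_)→(s2,b,right)
state=s2 head=-1 tape=_b[a]_aab   (s2,a)→(s1,a,left)
state=s1 head=-2 tape=_[b]a_aab   (s1,b)→(s2,a,left)
state=s2 head=-3 tape=[_]aa_aab   (s2,_)→(s1,b,right)
state=s1 head=-2 tape=b[a]a_aab   (s1,a)→(s3,a,right)
state=s3 head=-1 tape=ba[a]_aab
Cell -3 holds b when M halts.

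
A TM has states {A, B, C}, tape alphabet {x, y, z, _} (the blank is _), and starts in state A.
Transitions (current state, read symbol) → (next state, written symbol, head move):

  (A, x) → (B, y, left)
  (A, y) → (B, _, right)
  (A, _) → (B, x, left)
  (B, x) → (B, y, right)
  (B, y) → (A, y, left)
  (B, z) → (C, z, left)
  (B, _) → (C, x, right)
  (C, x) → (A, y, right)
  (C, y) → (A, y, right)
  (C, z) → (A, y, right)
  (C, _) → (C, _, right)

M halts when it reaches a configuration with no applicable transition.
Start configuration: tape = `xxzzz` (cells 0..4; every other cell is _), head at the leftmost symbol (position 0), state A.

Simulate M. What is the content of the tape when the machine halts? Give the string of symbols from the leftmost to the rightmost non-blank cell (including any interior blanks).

state=A head=0 tape=___[x]xzzz   (A,x)→(B,y,left)
state=B head=-1 tape=__[_]yxzzz   (B,_)→(C,x,right)
state=C head=0 tape=__x[y]xzzz   (C,y)→(A,y,right)
state=A head=1 tape=__xy[x]zzz   (A,x)→(B,y,left)
state=B head=0 tape=__x[y]yzzz   (B,y)→(A,y,left)
state=A head=-1 tape=__[x]yyzzz   (A,x)→(B,y,left)
state=B head=-2 tape=_[_]yyyzzz   (B,_)→(C,x,right)
state=C head=-1 tape=_x[y]yyzzz   (C,y)→(A,y,right)
state=A head=0 tape=_xy[y]yzzz   (A,y)→(B,_,right)
state=B head=1 tape=_xy_[y]zzz   (B,y)→(A,y,left)
state=A head=0 tape=_xy[_]yzzz   (A,_)→(B,x,left)
state=B head=-1 tape=_x[y]xyzzz   (B,y)→(A,y,left)
state=A head=-2 tape=_[x]yxyzzz   (A,x)→(B,y,left)
state=B head=-3 tape=[_]yyxyzzz   (B,_)→(C,x,right)
state=C head=-2 tape=x[y]yxyzzz   (C,y)→(A,y,right)
state=A head=-1 tape=xy[y]xyzzz   (A,y)→(B,_,right)
state=B head=0 tape=xy_[x]yzzz   (B,x)→(B,y,right)
state=B head=1 tape=xy_y[y]zzz   (B,y)→(A,y,left)
state=A head=0 tape=xy_[y]yzzz   (A,y)→(B,_,right)
state=B head=1 tape=xy__[y]zzz   (B,y)→(A,y,left)
state=A head=0 tape=xy_[_]yzzz   (A,_)→(B,x,left)
state=B head=-1 tape=xy[_]xyzzz   (B,_)→(C,x,right)
state=C head=0 tape=xyx[x]yzzz   (C,x)→(A,y,right)
state=A head=1 tape=xyxy[y]zzz   (A,y)→(B,_,right)
state=B head=2 tape=xyxy_[z]zz   (B,z)→(C,z,left)
state=C head=1 tape=xyxy[_]zzz   (C,_)→(C,_,right)
state=C head=2 tape=xyxy_[z]zz   (C,z)→(A,y,right)
state=A head=3 tape=xyxy_y[z]z
The non-blank tape span at halt is xyxy_yzz.

xyxy_yzz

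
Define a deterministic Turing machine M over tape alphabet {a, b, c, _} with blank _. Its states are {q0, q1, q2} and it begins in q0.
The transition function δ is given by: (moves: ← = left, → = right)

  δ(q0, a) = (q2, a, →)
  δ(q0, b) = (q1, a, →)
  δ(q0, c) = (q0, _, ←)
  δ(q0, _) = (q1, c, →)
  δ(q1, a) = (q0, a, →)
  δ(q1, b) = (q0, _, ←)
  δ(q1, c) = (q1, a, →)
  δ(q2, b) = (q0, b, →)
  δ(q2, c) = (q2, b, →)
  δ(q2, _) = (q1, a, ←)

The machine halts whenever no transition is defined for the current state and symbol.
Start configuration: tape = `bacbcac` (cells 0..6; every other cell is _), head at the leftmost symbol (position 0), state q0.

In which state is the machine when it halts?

state=q0 head=0 tape=[b]acbcac   (q0,b)→(q1,a,→)
state=q1 head=1 tape=a[a]cbcac   (q1,a)→(q0,a,→)
state=q0 head=2 tape=aa[c]bcac   (q0,c)→(q0,_,←)
state=q0 head=1 tape=a[a]_bcac   (q0,a)→(q2,a,→)
state=q2 head=2 tape=aa[_]bcac   (q2,_)→(q1,a,←)
state=q1 head=1 tape=a[a]abcac   (q1,a)→(q0,a,→)
state=q0 head=2 tape=aa[a]bcac   (q0,a)→(q2,a,→)
state=q2 head=3 tape=aaa[b]cac   (q2,b)→(q0,b,→)
state=q0 head=4 tape=aaab[c]ac   (q0,c)→(q0,_,←)
state=q0 head=3 tape=aaa[b]_ac   (q0,b)→(q1,a,→)
state=q1 head=4 tape=aaaa[_]ac
No transition is defined for (q1, _); M halts in state q1.

q1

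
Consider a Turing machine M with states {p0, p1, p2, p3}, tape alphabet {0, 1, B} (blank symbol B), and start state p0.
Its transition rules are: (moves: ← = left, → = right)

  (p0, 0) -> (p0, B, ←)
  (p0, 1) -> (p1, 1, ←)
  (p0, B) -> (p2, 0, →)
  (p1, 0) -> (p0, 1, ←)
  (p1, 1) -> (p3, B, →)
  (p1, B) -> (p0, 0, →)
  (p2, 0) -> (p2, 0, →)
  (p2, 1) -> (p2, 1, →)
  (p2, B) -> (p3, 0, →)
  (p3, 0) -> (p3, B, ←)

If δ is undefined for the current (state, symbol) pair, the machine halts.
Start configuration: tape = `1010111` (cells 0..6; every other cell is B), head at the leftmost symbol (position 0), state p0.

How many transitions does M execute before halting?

p0 | BB[1]010111BB   read 1 → write 1, move ←, go to p1
p1 | B[B]1010111BB   read B → write 0, move →, go to p0
p0 | B0[1]010111BB   read 1 → write 1, move ←, go to p1
p1 | B[0]1010111BB   read 0 → write 1, move ←, go to p0
p0 | [B]11010111BB   read B → write 0, move →, go to p2
p2 | 0[1]1010111BB   read 1 → write 1, move →, go to p2
p2 | 01[1]010111BB   read 1 → write 1, move →, go to p2
p2 | 011[0]10111BB   read 0 → write 0, move →, go to p2
p2 | 0110[1]0111BB   read 1 → write 1, move →, go to p2
p2 | 01101[0]111BB   read 0 → write 0, move →, go to p2
p2 | 011010[1]11BB   read 1 → write 1, move →, go to p2
p2 | 0110101[1]1BB   read 1 → write 1, move →, go to p2
p2 | 01101011[1]BB   read 1 → write 1, move →, go to p2
p2 | 011010111[B]B   read B → write 0, move →, go to p3
p3 | 0110101110[B]
M halts after 14 transitions.

14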